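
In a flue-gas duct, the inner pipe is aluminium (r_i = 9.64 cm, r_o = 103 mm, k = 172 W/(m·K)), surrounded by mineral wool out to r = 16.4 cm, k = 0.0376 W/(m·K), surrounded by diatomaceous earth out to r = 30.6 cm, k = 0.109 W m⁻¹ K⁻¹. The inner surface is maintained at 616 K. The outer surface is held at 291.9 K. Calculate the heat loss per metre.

Resistance network (inner→outer):
  R'_aluminium = ln(0.103/0.0964)/(2πk) = 0.06622/(2π·172) = 6.128×10^-5 m·K/W
  R'_mineral wool = ln(0.164/0.103)/(2πk) = 0.4651/(2π·0.0376) = 1.969 m·K/W
  R'_diatomaceous earth = ln(0.306/0.164)/(2πk) = 0.6237/(2π·0.109) = 0.9107 m·K/W
ΣR = 6.128×10^-5 + 1.969 + 0.9107 = 2.880 m·K/W
Q' = ΔT/ΣR = (616 K − 291.9 K)/2.880 = 113 W/m

Q' = 113 W/m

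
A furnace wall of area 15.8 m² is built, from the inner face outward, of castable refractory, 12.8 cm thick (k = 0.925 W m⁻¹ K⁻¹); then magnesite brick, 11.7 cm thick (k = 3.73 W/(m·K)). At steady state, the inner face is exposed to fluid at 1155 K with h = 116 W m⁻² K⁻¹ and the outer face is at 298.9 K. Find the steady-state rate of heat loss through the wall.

Resistance network (inner→outer):
  R_conv,in = 1/(hA) = 1/(116·15.8) = 5.456×10^-4 K/W
  R_castable refractory = L/(kA) = 0.128/(0.925·15.8) = 0.008758 K/W
  R_magnesite brick = L/(kA) = 0.117/(3.73·15.8) = 0.001985 K/W
ΣR = 5.456×10^-4 + 0.008758 + 0.001985 = 0.01129 K/W
Q = ΔT/ΣR = (1155 K − 298.9 K)/0.01129 = 75800 W

Q = 75.8 kW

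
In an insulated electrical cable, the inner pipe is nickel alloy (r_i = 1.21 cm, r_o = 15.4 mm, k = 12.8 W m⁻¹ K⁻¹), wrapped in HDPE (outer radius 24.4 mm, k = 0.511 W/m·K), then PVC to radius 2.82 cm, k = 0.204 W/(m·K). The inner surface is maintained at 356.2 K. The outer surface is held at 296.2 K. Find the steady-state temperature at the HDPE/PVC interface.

Treat each layer as a resistance in series:
  R'_nickel alloy = ln(0.0154/0.0121)/(2πk) = 0.2412/(2π·12.8) = 0.002999 m·K/W
  R'_HDPE = ln(0.0244/0.0154)/(2πk) = 0.4602/(2π·0.511) = 0.1433 m·K/W
  R'_PVC = ln(0.0282/0.0244)/(2πk) = 0.1447/(2π·0.204) = 0.1129 m·K/W
ΣR = 0.002999 + 0.1433 + 0.1129 = 0.2592 m·K/W
Q' = ΔT/ΣR = (356.2 K − 296.2 K)/0.2592 = 231.5 W/m
From the inner boundary to the HDPE/PVC interface, ΣR_partial = 0.1463 m·K/W.
T_interface = T_in − Q'·ΣR_partial = 356.2 K − (231.5)(0.1463) = 322.3 K

T = 322.3 K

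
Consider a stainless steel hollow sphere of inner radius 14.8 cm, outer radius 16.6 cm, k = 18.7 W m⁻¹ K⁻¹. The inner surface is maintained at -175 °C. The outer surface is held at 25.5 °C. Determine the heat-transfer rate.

Q = 4πk·ΔT/(1/r₁ − 1/r₂) = 4π × 18.7 × 200.5 / (1/0.148 − 1/0.166) = 64300 W

Q = 64.3 kW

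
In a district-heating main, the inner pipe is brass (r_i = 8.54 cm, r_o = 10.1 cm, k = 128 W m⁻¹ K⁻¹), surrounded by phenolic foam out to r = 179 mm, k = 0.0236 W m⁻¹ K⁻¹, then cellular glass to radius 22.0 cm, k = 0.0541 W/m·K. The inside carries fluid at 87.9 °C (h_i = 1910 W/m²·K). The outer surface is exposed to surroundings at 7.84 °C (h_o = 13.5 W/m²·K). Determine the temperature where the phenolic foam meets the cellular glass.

Treat each layer as a resistance in series:
  R'_conv,in = 1/(2πr h) = 1/(2π·0.0854·1910) = 9.757×10^-4 m·K/W
  R'_brass = ln(0.101/0.0854)/(2πk) = 0.1678/(2π·128) = 2.086×10^-4 m·K/W
  R'_phenolic foam = ln(0.179/0.101)/(2πk) = 0.5723/(2π·0.0236) = 3.859 m·K/W
  R'_cellular glass = ln(0.220/0.179)/(2πk) = 0.2062/(2π·0.0541) = 0.6067 m·K/W
  R'_conv,out = 1/(2πr h) = 1/(2π·0.220·13.5) = 0.05359 m·K/W
ΣR = 9.757×10^-4 + 2.086×10^-4 + 3.859 + 0.6067 + 0.05359 = 4.520 m·K/W
Q' = ΔT/ΣR = (87.9 °C − 7.84 °C)/4.520 = 17.71 W/m
From the inner boundary to the phenolic foam/cellular glass interface, ΣR_partial = 3.860 m·K/W.
T_interface = T_in − Q'·ΣR_partial = 87.9 °C − (17.71)(3.860) = 19.5 °C

T = 19.5 °C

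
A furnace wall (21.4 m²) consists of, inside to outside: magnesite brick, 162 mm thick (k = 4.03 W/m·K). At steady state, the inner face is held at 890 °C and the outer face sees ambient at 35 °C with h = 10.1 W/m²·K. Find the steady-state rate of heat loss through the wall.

Treat each layer as a resistance in series:
  R_magnesite brick = L/(kA) = 0.162/(4.03·21.4) = 0.001878 K/W
  R_conv,out = 1/(hA) = 1/(10.1·21.4) = 0.004627 K/W
ΣR = 0.001878 + 0.004627 = 0.006505 K/W
Q = ΔT/ΣR = (890 °C − 35 °C)/0.006505 = 1.31×10^5 W

Q = 1.31×10^5 W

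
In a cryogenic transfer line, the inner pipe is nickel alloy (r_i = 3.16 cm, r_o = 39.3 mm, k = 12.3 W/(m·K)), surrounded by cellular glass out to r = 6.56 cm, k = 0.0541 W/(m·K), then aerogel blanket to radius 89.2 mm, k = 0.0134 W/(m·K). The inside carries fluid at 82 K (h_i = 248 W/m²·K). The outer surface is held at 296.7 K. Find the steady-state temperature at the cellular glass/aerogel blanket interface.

T = 145 K

Series thermal resistances, inner to outer:
  R'_conv,in = 1/(2πr h) = 1/(2π·0.0316·248) = 0.02031 m·K/W
  R'_nickel alloy = ln(0.0393/0.0316)/(2πk) = 0.2181/(2π·12.3) = 0.002822 m·K/W
  R'_cellular glass = ln(0.0656/0.0393)/(2πk) = 0.5124/(2π·0.0541) = 1.507 m·K/W
  R'_aerogel blanket = ln(0.0892/0.0656)/(2πk) = 0.3073/(2π·0.0134) = 3.650 m·K/W
ΣR = 0.02031 + 0.002822 + 1.507 + 3.650 = 5.180 m·K/W
Q' = ΔT/ΣR = (82 K − 296.7 K)/5.180 = -41.45 W/m
From the inner boundary to the cellular glass/aerogel blanket interface, ΣR_partial = 1.530 m·K/W.
T_interface = T_in − Q'·ΣR_partial = 82 K − (-41.45)(1.530) = 145 K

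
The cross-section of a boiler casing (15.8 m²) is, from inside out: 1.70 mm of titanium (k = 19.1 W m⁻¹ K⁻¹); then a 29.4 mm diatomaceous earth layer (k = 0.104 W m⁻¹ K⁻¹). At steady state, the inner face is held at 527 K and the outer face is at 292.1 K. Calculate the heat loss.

Treat each layer as a resistance in series:
  R_titanium = L/(kA) = 0.00170/(19.1·15.8) = 5.633×10^-6 K/W
  R_diatomaceous earth = L/(kA) = 0.0294/(0.104·15.8) = 0.01789 K/W
ΣR = 5.633×10^-6 + 0.01789 = 0.01790 K/W
Q = ΔT/ΣR = (527 K − 292.1 K)/0.01790 = 13100 W

Q = 13100 W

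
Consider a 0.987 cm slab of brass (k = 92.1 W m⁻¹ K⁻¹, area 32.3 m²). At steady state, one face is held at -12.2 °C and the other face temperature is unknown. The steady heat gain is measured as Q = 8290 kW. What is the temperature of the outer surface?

Sum the resistances:
  R_brass = L/(kA) = 0.00987/(92.1·32.3) = 3.318×10^-6 K/W
ΣR = 3.318×10^-6 K/W
ΔT = Q·ΣR = 8.29×10^6 × 3.318×10^-6 = 27.51 K
Heat flows inward, so T_out = T_in + ΔT = -12.2 + 27.51 = 15.3 °C

T_out = 15.3 °C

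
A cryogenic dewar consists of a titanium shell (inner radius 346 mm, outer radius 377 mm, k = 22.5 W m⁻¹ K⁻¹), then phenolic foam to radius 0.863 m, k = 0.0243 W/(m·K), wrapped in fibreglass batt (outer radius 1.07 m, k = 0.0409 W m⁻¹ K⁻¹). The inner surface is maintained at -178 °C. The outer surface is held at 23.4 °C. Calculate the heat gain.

Q = 37.8 W

Resistance network (inner→outer):
  R_titanium = (1/0.346 − 1/0.377)/(4πk) = 0.2377/(4π·22.5) = 8.405×10^-4 K/W
  R_phenolic foam = (1/0.377 − 1/0.863)/(4πk) = 1.494/(4π·0.0243) = 4.892 K/W
  R_fibreglass batt = (1/0.863 − 1/1.07)/(4πk) = 0.2242/(4π·0.0409) = 0.4362 K/W
ΣR = 8.405×10^-4 + 4.892 + 0.4362 = 5.329 K/W
Q = ΔT/ΣR = (-178 °C − 23.4 °C)/5.329 = -37.8 W
(Negative Q ⇒ heat flows inward; heat gain = 37.8 W.)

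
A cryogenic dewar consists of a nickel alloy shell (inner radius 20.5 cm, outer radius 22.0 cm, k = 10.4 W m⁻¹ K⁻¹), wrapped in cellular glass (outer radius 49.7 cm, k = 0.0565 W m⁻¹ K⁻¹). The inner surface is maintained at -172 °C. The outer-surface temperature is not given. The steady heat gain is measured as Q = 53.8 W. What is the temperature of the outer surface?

T_out = 20.1 °C

Sum the resistances:
  R_nickel alloy = (1/0.205 − 1/0.220)/(4πk) = 0.3326/(4π·10.4) = 0.002545 K/W
  R_cellular glass = (1/0.220 − 1/0.497)/(4πk) = 2.533/(4π·0.0565) = 3.568 K/W
ΣR = 3.571 K/W
ΔT = Q·ΣR = 53.8 × 3.571 = 192.1 K
Heat flows inward, so T_out = T_in + ΔT = -172 + 192.1 = 20.1 °C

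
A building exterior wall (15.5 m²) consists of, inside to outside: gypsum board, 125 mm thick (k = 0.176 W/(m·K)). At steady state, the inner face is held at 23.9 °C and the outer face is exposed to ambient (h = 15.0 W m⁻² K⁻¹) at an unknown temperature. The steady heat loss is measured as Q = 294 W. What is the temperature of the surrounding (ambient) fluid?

T_out = 9.16 °C

Series resistances:
  R_gypsum board = L/(kA) = 0.125/(0.176·15.5) = 0.04582 K/W
  R_conv,out = 1/(hA) = 1/(15.0·15.5) = 0.004301 K/W
ΣR = 0.05012 K/W
ΔT = Q·ΣR = 294 × 0.05012 = 14.74 K
Heat flows outward, so T_out = T_in − ΔT = 23.9 − 14.74 = 9.16 °C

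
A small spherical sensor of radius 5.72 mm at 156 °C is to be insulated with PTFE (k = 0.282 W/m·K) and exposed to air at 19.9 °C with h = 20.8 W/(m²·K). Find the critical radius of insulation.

For a sphere, r_cr = 2k_ins/h = 2·0.282/20.8 = 0.0271 m = 2.71 cm

r_cr = 2.71 cm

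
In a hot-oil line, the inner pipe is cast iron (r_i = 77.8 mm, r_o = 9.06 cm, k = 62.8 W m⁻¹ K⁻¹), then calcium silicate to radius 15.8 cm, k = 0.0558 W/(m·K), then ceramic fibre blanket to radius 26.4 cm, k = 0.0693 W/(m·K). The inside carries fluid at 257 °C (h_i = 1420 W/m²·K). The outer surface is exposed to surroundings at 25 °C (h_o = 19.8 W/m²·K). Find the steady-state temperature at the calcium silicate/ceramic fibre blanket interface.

T = 125 °C

Resistance network (inner→outer):
  R'_conv,in = 1/(2πr h) = 1/(2π·0.0778·1420) = 0.001441 m·K/W
  R'_cast iron = ln(0.0906/0.0778)/(2πk) = 0.1523/(2π·62.8) = 3.860×10^-4 m·K/W
  R'_calcium silicate = ln(0.158/0.0906)/(2πk) = 0.5561/(2π·0.0558) = 1.586 m·K/W
  R'_ceramic fibre blanket = ln(0.264/0.158)/(2πk) = 0.5134/(2π·0.0693) = 1.179 m·K/W
  R'_conv,out = 1/(2πr h) = 1/(2π·0.264·19.8) = 0.03045 m·K/W
ΣR = 0.001441 + 3.860×10^-4 + 1.586 + 1.179 + 0.03045 = 2.797 m·K/W
Q' = ΔT/ΣR = (257 °C − 25 °C)/2.797 = 82.95 W/m
From the inner boundary to the calcium silicate/ceramic fibre blanket interface, ΣR_partial = 1.588 m·K/W.
T_interface = T_in − Q'·ΣR_partial = 257 °C − (82.95)(1.588) = 125 °C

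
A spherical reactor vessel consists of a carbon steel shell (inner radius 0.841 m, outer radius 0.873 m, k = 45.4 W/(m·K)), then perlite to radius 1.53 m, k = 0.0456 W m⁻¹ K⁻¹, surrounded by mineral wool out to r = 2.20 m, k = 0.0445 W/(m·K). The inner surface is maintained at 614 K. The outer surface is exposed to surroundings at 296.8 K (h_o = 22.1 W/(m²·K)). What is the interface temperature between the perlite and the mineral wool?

T = 390 K

Resistance network (inner→outer):
  R_carbon steel = (1/0.841 − 1/0.873)/(4πk) = 0.04359/(4π·45.4) = 7.640×10^-5 K/W
  R_perlite = (1/0.873 − 1/1.53)/(4πk) = 0.4919/(4π·0.0456) = 0.8584 K/W
  R_mineral wool = (1/1.53 − 1/2.20)/(4πk) = 0.1990/(4π·0.0445) = 0.3560 K/W
  R_conv,out = 1/(4πr²h) = 1/(4π·2.20²·22.1) = 7.440×10^-4 K/W
ΣR = 7.640×10^-5 + 0.8584 + 0.3560 + 7.440×10^-4 = 1.215 K/W
Q = ΔT/ΣR = (614 K − 296.8 K)/1.215 = 261.1 W
From the inner boundary to the perlite/mineral wool interface, ΣR_partial = 0.8585 K/W.
T_interface = T_in − Q·ΣR_partial = 614 K − (261.1)(0.8585) = 390 K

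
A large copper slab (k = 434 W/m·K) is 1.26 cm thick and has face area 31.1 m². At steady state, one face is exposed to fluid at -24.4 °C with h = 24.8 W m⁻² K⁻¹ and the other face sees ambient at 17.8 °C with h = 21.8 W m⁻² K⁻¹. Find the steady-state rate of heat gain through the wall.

Q = 15200 W

Resistance network (inner→outer):
  R_conv,in = 1/(hA) = 1/(24.8·31.1) = 0.001297 K/W
  R_copper = L/(kA) = 0.0126/(434·31.1) = 9.335×10^-7 K/W
  R_conv,out = 1/(hA) = 1/(21.8·31.1) = 0.001475 K/W
ΣR = 0.001297 + 9.335×10^-7 + 0.001475 = 0.002773 K/W
Q = ΔT/ΣR = (-24.4 °C − 17.8 °C)/0.002773 = -15200 W
(Negative Q ⇒ heat flows inward; heat gain = 15200 W.)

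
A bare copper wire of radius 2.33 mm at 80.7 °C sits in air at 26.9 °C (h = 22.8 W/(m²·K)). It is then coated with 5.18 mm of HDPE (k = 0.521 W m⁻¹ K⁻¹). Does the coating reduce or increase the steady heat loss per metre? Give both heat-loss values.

increases: 18.0 → 41.8 W/m

Critical radius for a cylinder: r_cr = k/h = 0.0229 m = 2.29 cm.
Outer radius after coating: r₂ = 0.00233 + 0.00518 = 0.00751 m.
Since r₁ < r_cr and r₂ ≤ r_cr, the coating moves toward the maximum at r_cr — heat loss rises.
Bare: R = 1/(2πr₁h) = 2.996 m·K/W; Q = 53.8/2.996 = 18.0 W/m.
Coated: R = R_cond + R_conv = 1.287 m·K/W; Q = 53.8/1.287 = 41.8 W/m.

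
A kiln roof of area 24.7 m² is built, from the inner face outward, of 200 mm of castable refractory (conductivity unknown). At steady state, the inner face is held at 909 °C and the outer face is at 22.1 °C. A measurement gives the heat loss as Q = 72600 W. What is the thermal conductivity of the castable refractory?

k = 0.663 W/m·K

ΣR = ΔT/Q = |909 − 22.1|/72600 = 0.01222 K/W
L/(kA) = 0.01222 ⇒ k = 0.200/(0.01222·24.7) = 0.663 W/m·K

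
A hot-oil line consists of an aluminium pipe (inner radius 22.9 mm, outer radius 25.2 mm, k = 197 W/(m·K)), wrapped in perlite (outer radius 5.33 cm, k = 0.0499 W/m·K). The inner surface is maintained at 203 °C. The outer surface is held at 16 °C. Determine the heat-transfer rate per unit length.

Treat each layer as a resistance in series:
  R'_aluminium = ln(0.0252/0.0229)/(2πk) = 0.09571/(2π·197) = 7.732×10^-5 m·K/W
  R'_perlite = ln(0.0533/0.0252)/(2πk) = 0.7491/(2π·0.0499) = 2.389 m·K/W
ΣR = 7.732×10^-5 + 2.389 = 2.389 m·K/W
Q' = ΔT/ΣR = (203 °C − 16 °C)/2.389 = 78.3 W/m

Q' = 78.3 W/m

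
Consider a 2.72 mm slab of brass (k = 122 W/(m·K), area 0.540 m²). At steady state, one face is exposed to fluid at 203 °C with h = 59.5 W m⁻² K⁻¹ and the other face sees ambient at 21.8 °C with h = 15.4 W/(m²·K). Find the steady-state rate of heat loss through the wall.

Q = 1200 W

Resistance network (inner→outer):
  R_conv,in = 1/(hA) = 1/(59.5·0.540) = 0.03112 K/W
  R_brass = L/(kA) = 0.00272/(122·0.540) = 4.129×10^-5 K/W
  R_conv,out = 1/(hA) = 1/(15.4·0.540) = 0.1203 K/W
ΣR = 0.03112 + 4.129×10^-5 + 0.1203 = 0.1515 K/W
Q = ΔT/ΣR = (203 °C − 21.8 °C)/0.1515 = 1200 W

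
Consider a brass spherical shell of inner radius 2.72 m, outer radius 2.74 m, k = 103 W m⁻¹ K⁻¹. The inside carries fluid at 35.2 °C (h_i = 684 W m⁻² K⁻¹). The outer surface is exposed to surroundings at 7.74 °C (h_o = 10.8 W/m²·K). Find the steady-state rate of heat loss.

Treat each layer as a resistance in series:
  R_conv,in = 1/(4πr²h) = 1/(4π·2.72²·684) = 1.573×10^-5 K/W
  R_brass = (1/2.72 − 1/2.74)/(4πk) = 0.002684/(4π·103) = 2.073×10^-6 K/W
  R_conv,out = 1/(4πr²h) = 1/(4π·2.74²·10.8) = 9.814×10^-4 K/W
ΣR = 1.573×10^-5 + 2.073×10^-6 + 9.814×10^-4 = 9.992×10^-4 K/W
Q = ΔT/ΣR = (35.2 °C − 7.74 °C)/9.992×10^-4 = 27500 W

Q = 27500 W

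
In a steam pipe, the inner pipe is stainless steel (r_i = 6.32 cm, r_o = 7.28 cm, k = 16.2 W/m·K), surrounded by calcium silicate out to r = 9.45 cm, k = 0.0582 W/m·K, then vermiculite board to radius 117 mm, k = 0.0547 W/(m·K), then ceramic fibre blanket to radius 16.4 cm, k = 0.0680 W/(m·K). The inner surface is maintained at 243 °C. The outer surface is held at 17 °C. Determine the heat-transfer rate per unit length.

Series thermal resistances, inner to outer:
  R'_stainless steel = ln(0.0728/0.0632)/(2πk) = 0.1414/(2π·16.2) = 0.001389 m·K/W
  R'_calcium silicate = ln(0.0945/0.0728)/(2πk) = 0.2609/(2π·0.0582) = 0.7134 m·K/W
  R'_vermiculite board = ln(0.117/0.0945)/(2πk) = 0.2136/(2π·0.0547) = 0.6214 m·K/W
  R'_ceramic fibre blanket = ln(0.164/0.117)/(2πk) = 0.3377/(2π·0.0680) = 0.7904 m·K/W
ΣR = 0.001389 + 0.7134 + 0.6214 + 0.7904 = 2.127 m·K/W
Q' = ΔT/ΣR = (243 °C − 17 °C)/2.127 = 106 W/m

Q' = 106 W/m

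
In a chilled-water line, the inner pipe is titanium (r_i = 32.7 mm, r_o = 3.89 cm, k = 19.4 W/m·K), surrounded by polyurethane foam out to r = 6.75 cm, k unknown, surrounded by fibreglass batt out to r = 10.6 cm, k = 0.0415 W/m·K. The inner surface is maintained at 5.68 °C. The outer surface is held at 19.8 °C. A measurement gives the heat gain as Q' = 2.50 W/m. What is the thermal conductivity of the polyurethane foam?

ΣR = ΔT/Q' = |5.68 − 19.8|/2.50 = 5.648 m·K/W
Known resistances:
  R'_titanium = ln(0.0389/0.0327)/(2πk) = 0.1736/(2π·19.4) = 0.001424 m·K/W
  R'_fibreglass batt = ln(0.106/0.0675)/(2πk) = 0.4513/(2π·0.0415) = 1.731 m·K/W
R_polyurethane foam = ΣR − ΣR_known = 5.648 − 1.732 = 3.916 m·K/W
ln(r₂/r₁)/(2πk) = 3.916 ⇒ k = 0.5511/(2π·3.916) = 0.0224 W/m·K

k = 0.0224 W/m·K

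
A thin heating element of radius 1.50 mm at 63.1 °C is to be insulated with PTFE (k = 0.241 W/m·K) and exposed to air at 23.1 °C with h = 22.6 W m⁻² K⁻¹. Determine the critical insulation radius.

r_cr = 1.07 cm

For a cylinder, r_cr = k_ins/h = 0.241/22.6 = 0.0107 m = 1.07 cm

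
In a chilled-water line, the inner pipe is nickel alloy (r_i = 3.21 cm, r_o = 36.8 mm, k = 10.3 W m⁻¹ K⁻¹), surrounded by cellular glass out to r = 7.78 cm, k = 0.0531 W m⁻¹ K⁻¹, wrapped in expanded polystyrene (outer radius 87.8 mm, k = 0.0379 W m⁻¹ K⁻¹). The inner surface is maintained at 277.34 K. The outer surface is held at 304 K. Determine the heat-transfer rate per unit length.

Resistance network (inner→outer):
  R'_nickel alloy = ln(0.0368/0.0321)/(2πk) = 0.1366/(2π·10.3) = 0.002111 m·K/W
  R'_cellular glass = ln(0.0778/0.0368)/(2πk) = 0.7486/(2π·0.0531) = 2.244 m·K/W
  R'_expanded polystyrene = ln(0.0878/0.0778)/(2πk) = 0.1209/(2π·0.0379) = 0.5078 m·K/W
ΣR = 0.002111 + 2.244 + 0.5078 = 2.754 m·K/W
Q' = ΔT/ΣR = (277.34 K − 304 K)/2.754 = -9.68 W/m
(Negative Q' ⇒ heat flows inward; heat gain = 9.68 W/m.)

Q' = 9.68 W/m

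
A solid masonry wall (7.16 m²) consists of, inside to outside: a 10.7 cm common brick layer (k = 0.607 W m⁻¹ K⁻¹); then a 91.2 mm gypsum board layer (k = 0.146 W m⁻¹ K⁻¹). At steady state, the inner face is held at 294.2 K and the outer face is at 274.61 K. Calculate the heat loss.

Resistance network (inner→outer):
  R_common brick = L/(kA) = 0.107/(0.607·7.16) = 0.02462 K/W
  R_gypsum board = L/(kA) = 0.0912/(0.146·7.16) = 0.08724 K/W
ΣR = 0.02462 + 0.08724 = 0.1119 K/W
Q = ΔT/ΣR = (294.2 K − 274.61 K)/0.1119 = 175 W

Q = 175 W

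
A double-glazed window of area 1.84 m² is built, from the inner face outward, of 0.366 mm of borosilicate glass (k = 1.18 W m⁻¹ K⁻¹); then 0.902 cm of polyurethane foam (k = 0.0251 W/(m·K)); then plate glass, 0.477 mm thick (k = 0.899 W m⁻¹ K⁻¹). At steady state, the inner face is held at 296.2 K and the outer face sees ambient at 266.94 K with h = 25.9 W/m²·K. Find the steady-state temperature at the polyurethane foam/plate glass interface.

T = 269.81 K

Resistance network (inner→outer):
  R_borosilicate glass = L/(kA) = 3.66×10^-4/(1.18·1.84) = 1.686×10^-4 K/W
  R_polyurethane foam = L/(kA) = 0.00902/(0.0251·1.84) = 0.1953 K/W
  R_plate glass = L/(kA) = 4.77×10^-4/(0.899·1.84) = 2.884×10^-4 K/W
  R_conv,out = 1/(hA) = 1/(25.9·1.84) = 0.02098 K/W
ΣR = 1.686×10^-4 + 0.1953 + 2.884×10^-4 + 0.02098 = 0.2167 K/W
Q = ΔT/ΣR = (296.2 K − 266.94 K)/0.2167 = 135.0 W
From the inner boundary to the polyurethane foam/plate glass interface, ΣR_partial = 0.1955 K/W.
T_interface = T_in − Q·ΣR_partial = 296.2 K − (135.0)(0.1955) = 269.81 K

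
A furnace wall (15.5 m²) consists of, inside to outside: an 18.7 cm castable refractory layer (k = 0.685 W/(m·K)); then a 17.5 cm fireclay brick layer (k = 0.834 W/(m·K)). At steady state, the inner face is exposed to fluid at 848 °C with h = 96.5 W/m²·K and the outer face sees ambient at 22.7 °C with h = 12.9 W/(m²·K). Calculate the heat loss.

Q = 22400 W

Treat each layer as a resistance in series:
  R_conv,in = 1/(hA) = 1/(96.5·15.5) = 6.686×10^-4 K/W
  R_castable refractory = L/(kA) = 0.187/(0.685·15.5) = 0.01761 K/W
  R_fireclay brick = L/(kA) = 0.175/(0.834·15.5) = 0.01354 K/W
  R_conv,out = 1/(hA) = 1/(12.9·15.5) = 0.005001 K/W
ΣR = 6.686×10^-4 + 0.01761 + 0.01354 + 0.005001 = 0.03682 K/W
Q = ΔT/ΣR = (848 °C − 22.7 °C)/0.03682 = 22400 W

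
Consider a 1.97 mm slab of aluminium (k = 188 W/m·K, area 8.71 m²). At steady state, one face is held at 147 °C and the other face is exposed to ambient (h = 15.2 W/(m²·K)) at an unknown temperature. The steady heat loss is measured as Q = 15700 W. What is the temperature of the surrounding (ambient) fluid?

Sum the resistances:
  R_aluminium = L/(kA) = 0.00197/(188·8.71) = 1.203×10^-6 K/W
  R_conv,out = 1/(hA) = 1/(15.2·8.71) = 0.007553 K/W
ΣR = 0.007555 K/W
ΔT = Q·ΣR = 15700 × 0.007555 = 118.6 K
Heat flows outward, so T_out = T_in − ΔT = 147 − 118.6 = 28.4 °C

T_out = 28.4 °C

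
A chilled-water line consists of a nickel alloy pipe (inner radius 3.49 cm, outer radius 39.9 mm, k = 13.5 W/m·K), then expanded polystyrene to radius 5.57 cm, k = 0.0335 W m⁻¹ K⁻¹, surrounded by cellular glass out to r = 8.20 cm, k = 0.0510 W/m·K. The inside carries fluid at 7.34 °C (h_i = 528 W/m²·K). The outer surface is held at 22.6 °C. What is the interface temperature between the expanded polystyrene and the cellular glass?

Treat each layer as a resistance in series:
  R'_conv,in = 1/(2πr h) = 1/(2π·0.0349·528) = 0.008637 m·K/W
  R'_nickel alloy = ln(0.0399/0.0349)/(2πk) = 0.1339/(2π·13.5) = 0.001578 m·K/W
  R'_expanded polystyrene = ln(0.0557/0.0399)/(2πk) = 0.3336/(2π·0.0335) = 1.585 m·K/W
  R'_cellular glass = ln(0.0820/0.0557)/(2πk) = 0.3867/(2π·0.0510) = 1.207 m·K/W
ΣR = 0.008637 + 0.001578 + 1.585 + 1.207 = 2.802 m·K/W
Q' = ΔT/ΣR = (7.34 °C − 22.6 °C)/2.802 = -5.446 W/m
From the inner boundary to the expanded polystyrene/cellular glass interface, ΣR_partial = 1.595 m·K/W.
T_interface = T_in − Q'·ΣR_partial = 7.34 °C − (-5.446)(1.595) = 16.0 °C

T = 16.0 °C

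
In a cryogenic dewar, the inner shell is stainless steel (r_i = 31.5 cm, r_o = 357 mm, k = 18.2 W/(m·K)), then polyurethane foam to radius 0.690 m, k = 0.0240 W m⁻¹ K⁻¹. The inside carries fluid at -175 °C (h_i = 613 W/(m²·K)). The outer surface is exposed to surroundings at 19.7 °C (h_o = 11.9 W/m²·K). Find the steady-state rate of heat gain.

Q = 43.3 W

Treat each layer as a resistance in series:
  R_conv,in = 1/(4πr²h) = 1/(4π·0.315²·613) = 0.001308 K/W
  R_stainless steel = (1/0.315 − 1/0.357)/(4πk) = 0.3735/(4π·18.2) = 0.001633 K/W
  R_polyurethane foam = (1/0.357 − 1/0.690)/(4πk) = 1.352/(4π·0.0240) = 4.482 K/W
  R_conv,out = 1/(4πr²h) = 1/(4π·0.690²·11.9) = 0.01405 K/W
ΣR = 0.001308 + 0.001633 + 4.482 + 0.01405 = 4.499 K/W
Q = ΔT/ΣR = (-175 °C − 19.7 °C)/4.499 = -43.3 W
(Negative Q ⇒ heat flows inward; heat gain = 43.3 W.)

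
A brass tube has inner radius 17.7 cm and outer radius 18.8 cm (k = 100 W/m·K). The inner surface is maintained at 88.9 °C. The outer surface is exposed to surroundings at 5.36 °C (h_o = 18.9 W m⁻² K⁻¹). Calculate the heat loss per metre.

Q' = 1860 W/m

Treat each layer as a resistance in series:
  R'_brass = ln(0.188/0.177)/(2πk) = 0.06029/(2π·100) = 9.596×10^-5 m·K/W
  R'_conv,out = 1/(2πr h) = 1/(2π·0.188·18.9) = 0.04479 m·K/W
ΣR = 9.596×10^-5 + 0.04479 = 0.04489 m·K/W
Q' = ΔT/ΣR = (88.9 °C − 5.36 °C)/0.04489 = 1860 W/m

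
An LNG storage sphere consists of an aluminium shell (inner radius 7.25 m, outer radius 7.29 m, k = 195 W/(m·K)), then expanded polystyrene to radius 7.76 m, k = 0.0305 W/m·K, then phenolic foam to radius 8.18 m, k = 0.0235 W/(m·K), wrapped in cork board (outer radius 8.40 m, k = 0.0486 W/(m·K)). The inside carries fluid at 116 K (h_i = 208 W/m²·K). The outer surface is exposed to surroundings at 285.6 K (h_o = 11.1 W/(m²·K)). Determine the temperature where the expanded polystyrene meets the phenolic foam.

Resistance network (inner→outer):
  R_conv,in = 1/(4πr²h) = 1/(4π·7.25²·208) = 7.279×10^-6 K/W
  R_aluminium = (1/7.25 − 1/7.29)/(4πk) = 7.568×10^-4/(4π·195) = 3.089×10^-7 K/W
  R_expanded polystyrene = (1/7.29 − 1/7.76)/(4πk) = 0.008308/(4π·0.0305) = 0.02168 K/W
  R_phenolic foam = (1/7.76 − 1/8.18)/(4πk) = 0.006617/(4π·0.0235) = 0.02241 K/W
  R_cork board = (1/8.18 − 1/8.40)/(4πk) = 0.003202/(4π·0.0486) = 0.005243 K/W
  R_conv,out = 1/(4πr²h) = 1/(4π·8.40²·11.1) = 1.016×10^-4 K/W
ΣR = 7.279×10^-6 + 3.089×10^-7 + 0.02168 + 0.02241 + 0.005243 + 1.016×10^-4 = 0.04944 K/W
Q = ΔT/ΣR = (116 K − 285.6 K)/0.04944 = -3430 W
From the inner boundary to the expanded polystyrene/phenolic foam interface, ΣR_partial = 0.02169 K/W.
T_interface = T_in − Q·ΣR_partial = 116 K − (-3430)(0.02169) = 190.4 K

T = 190.4 K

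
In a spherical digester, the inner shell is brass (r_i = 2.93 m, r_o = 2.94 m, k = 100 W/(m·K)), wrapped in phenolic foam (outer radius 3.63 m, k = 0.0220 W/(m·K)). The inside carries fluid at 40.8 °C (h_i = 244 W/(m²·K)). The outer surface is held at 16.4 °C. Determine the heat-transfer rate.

Resistance network (inner→outer):
  R_conv,in = 1/(4πr²h) = 1/(4π·2.93²·244) = 3.799×10^-5 K/W
  R_brass = (1/2.93 − 1/2.94)/(4πk) = 0.001161/(4π·100) = 9.238×10^-7 K/W
  R_phenolic foam = (1/2.94 − 1/3.63)/(4πk) = 0.06465/(4π·0.0220) = 0.2339 K/W
ΣR = 3.799×10^-5 + 9.238×10^-7 + 0.2339 = 0.2339 K/W
Q = ΔT/ΣR = (40.8 °C − 16.4 °C)/0.2339 = 104 W

Q = 104 W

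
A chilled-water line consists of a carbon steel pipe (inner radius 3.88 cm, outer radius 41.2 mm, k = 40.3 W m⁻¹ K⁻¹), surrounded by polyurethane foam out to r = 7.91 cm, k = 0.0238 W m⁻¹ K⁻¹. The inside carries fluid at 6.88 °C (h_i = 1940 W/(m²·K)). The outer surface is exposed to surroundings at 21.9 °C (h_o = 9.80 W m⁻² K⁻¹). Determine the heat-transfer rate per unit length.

Series thermal resistances, inner to outer:
  R'_conv,in = 1/(2πr h) = 1/(2π·0.0388·1940) = 0.002114 m·K/W
  R'_carbon steel = ln(0.0412/0.0388)/(2πk) = 0.06002/(2π·40.3) = 2.370×10^-4 m·K/W
  R'_polyurethane foam = ln(0.0791/0.0412)/(2πk) = 0.6523/(2π·0.0238) = 4.362 m·K/W
  R'_conv,out = 1/(2πr h) = 1/(2π·0.0791·9.80) = 0.2053 m·K/W
ΣR = 0.002114 + 2.370×10^-4 + 4.362 + 0.2053 = 4.570 m·K/W
Q' = ΔT/ΣR = (6.88 °C − 21.9 °C)/4.570 = -3.29 W/m
(Negative Q' ⇒ heat flows inward; heat gain = 3.29 W/m.)

Q' = 3.29 W/m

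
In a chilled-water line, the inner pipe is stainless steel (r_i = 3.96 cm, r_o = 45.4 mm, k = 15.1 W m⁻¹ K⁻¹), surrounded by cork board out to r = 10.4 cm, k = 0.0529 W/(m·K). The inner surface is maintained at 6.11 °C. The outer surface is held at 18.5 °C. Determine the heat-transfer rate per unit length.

Q' = 4.97 W/m

Treat each layer as a resistance in series:
  R'_stainless steel = ln(0.0454/0.0396)/(2πk) = 0.1367/(2π·15.1) = 0.001441 m·K/W
  R'_cork board = ln(0.104/0.0454)/(2πk) = 0.8289/(2π·0.0529) = 2.494 m·K/W
ΣR = 0.001441 + 2.494 = 2.495 m·K/W
Q' = ΔT/ΣR = (6.11 °C − 18.5 °C)/2.495 = -4.97 W/m
(Negative Q' ⇒ heat flows inward; heat gain = 4.97 W/m.)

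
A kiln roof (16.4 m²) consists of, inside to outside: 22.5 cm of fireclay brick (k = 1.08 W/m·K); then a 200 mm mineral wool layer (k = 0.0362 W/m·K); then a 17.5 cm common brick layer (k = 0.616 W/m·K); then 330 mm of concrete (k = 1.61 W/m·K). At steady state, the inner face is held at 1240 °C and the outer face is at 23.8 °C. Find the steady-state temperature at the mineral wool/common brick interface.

T = 119 °C

Resistance network (inner→outer):
  R_fireclay brick = L/(kA) = 0.225/(1.08·16.4) = 0.01270 K/W
  R_mineral wool = L/(kA) = 0.200/(0.0362·16.4) = 0.3369 K/W
  R_common brick = L/(kA) = 0.175/(0.616·16.4) = 0.01732 K/W
  R_concrete = L/(kA) = 0.330/(1.61·16.4) = 0.01250 K/W
ΣR = 0.01270 + 0.3369 + 0.01732 + 0.01250 = 0.3794 K/W
Q = ΔT/ΣR = (1240 °C − 23.8 °C)/0.3794 = 3206 W
From the inner boundary to the mineral wool/common brick interface, ΣR_partial = 0.3496 K/W.
T_interface = T_in − Q·ΣR_partial = 1240 °C − (3206)(0.3496) = 119 °C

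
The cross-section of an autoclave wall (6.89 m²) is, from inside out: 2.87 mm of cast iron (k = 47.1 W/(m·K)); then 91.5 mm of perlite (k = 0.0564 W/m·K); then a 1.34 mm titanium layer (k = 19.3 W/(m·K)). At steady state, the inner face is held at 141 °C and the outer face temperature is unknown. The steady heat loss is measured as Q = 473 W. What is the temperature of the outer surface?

T_out = 29.6 °C

Series resistances:
  R_cast iron = L/(kA) = 0.00287/(47.1·6.89) = 8.844×10^-6 K/W
  R_perlite = L/(kA) = 0.0915/(0.0564·6.89) = 0.2355 K/W
  R_titanium = L/(kA) = 0.00134/(19.3·6.89) = 1.008×10^-5 K/W
ΣR = 0.2355 K/W
ΔT = Q·ΣR = 473 × 0.2355 = 111.4 K
Heat flows outward, so T_out = T_in − ΔT = 141 − 111.4 = 29.6 °C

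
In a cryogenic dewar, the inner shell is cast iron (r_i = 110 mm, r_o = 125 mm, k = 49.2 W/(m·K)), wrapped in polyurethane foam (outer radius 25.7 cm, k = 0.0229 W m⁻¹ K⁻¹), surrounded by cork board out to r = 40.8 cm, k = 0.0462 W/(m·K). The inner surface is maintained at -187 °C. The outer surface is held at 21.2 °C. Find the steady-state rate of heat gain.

Resistance network (inner→outer):
  R_cast iron = (1/0.110 − 1/0.125)/(4πk) = 1.091/(4π·49.2) = 0.001764 K/W
  R_polyurethane foam = (1/0.125 − 1/0.257)/(4πk) = 4.109/(4π·0.0229) = 14.28 K/W
  R_cork board = (1/0.257 − 1/0.408)/(4πk) = 1.440/(4π·0.0462) = 2.480 K/W
ΣR = 0.001764 + 14.28 + 2.480 = 16.76 K/W
Q = ΔT/ΣR = (-187 °C − 21.2 °C)/16.76 = -12.4 W
(Negative Q ⇒ heat flows inward; heat gain = 12.4 W.)

Q = 12.4 W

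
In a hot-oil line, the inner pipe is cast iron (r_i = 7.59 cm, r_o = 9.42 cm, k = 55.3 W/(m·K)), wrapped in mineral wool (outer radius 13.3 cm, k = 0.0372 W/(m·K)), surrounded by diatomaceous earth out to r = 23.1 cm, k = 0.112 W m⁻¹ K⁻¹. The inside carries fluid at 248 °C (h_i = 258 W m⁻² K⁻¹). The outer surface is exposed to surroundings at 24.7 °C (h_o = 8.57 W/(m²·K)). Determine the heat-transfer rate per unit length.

Treat each layer as a resistance in series:
  R'_conv,in = 1/(2πr h) = 1/(2π·0.0759·258) = 0.008128 m·K/W
  R'_cast iron = ln(0.0942/0.0759)/(2πk) = 0.2160/(2π·55.3) = 6.217×10^-4 m·K/W
  R'_mineral wool = ln(0.133/0.0942)/(2πk) = 0.3449/(2π·0.0372) = 1.476 m·K/W
  R'_diatomaceous earth = ln(0.231/0.133)/(2πk) = 0.5521/(2π·0.112) = 0.7845 m·K/W
  R'_conv,out = 1/(2πr h) = 1/(2π·0.231·8.57) = 0.08039 m·K/W
ΣR = 0.008128 + 6.217×10^-4 + 1.476 + 0.7845 + 0.08039 = 2.350 m·K/W
Q' = ΔT/ΣR = (248 °C − 24.7 °C)/2.350 = 95.0 W/m

Q' = 95.0 W/m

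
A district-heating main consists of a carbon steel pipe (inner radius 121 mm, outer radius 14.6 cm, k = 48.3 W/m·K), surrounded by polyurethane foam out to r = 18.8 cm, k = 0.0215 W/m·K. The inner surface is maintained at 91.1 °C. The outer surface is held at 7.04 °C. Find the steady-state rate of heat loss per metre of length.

Treat each layer as a resistance in series:
  R'_carbon steel = ln(0.146/0.121)/(2πk) = 0.1878/(2π·48.3) = 6.189×10^-4 m·K/W
  R'_polyurethane foam = ln(0.188/0.146)/(2πk) = 0.2528/(2π·0.0215) = 1.872 m·K/W
ΣR = 6.189×10^-4 + 1.872 = 1.873 m·K/W
Q' = ΔT/ΣR = (91.1 °C − 7.04 °C)/1.873 = 44.9 W/m

Q' = 44.9 W/m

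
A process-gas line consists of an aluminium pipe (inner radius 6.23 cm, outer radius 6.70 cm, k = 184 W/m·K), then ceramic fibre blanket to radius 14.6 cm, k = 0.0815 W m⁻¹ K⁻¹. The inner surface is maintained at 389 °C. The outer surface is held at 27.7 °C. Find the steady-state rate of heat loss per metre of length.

Treat each layer as a resistance in series:
  R'_aluminium = ln(0.0670/0.0623)/(2πk) = 0.07273/(2π·184) = 6.291×10^-5 m·K/W
  R'_ceramic fibre blanket = ln(0.146/0.0670)/(2πk) = 0.7789/(2π·0.0815) = 1.521 m·K/W
ΣR = 6.291×10^-5 + 1.521 = 1.521 m·K/W
Q' = ΔT/ΣR = (389 °C − 27.7 °C)/1.521 = 238 W/m

Q' = 238 W/m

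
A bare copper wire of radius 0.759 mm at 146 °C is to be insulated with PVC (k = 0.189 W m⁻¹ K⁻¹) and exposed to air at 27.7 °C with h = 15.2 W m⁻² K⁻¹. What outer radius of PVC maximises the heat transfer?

For a cylinder, r_cr = k_ins/h = 0.189/15.2 = 0.0124 m = 1.24 cm

r_cr = 1.24 cm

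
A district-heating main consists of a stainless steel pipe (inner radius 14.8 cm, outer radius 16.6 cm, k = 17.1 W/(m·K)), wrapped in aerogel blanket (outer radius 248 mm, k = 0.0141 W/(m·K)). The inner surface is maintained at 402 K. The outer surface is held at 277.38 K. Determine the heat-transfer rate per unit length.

Resistance network (inner→outer):
  R'_stainless steel = ln(0.166/0.148)/(2πk) = 0.1148/(2π·17.1) = 0.001068 m·K/W
  R'_aerogel blanket = ln(0.248/0.166)/(2πk) = 0.4014/(2π·0.0141) = 4.531 m·K/W
ΣR = 0.001068 + 4.531 = 4.532 m·K/W
Q' = ΔT/ΣR = (402 K − 277.38 K)/4.532 = 27.5 W/m

Q' = 27.5 W/m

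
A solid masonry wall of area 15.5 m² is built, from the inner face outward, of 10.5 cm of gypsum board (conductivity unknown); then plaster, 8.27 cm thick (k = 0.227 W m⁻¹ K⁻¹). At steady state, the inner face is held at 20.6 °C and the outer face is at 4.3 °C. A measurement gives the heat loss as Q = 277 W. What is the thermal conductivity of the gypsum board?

k = 0.192 W/m·K

ΣR = ΔT/Q = |20.6 − 4.3|/277 = 0.05884 K/W
Known resistances:
  R_plaster = L/(kA) = 0.0827/(0.227·15.5) = 0.02350 K/W
R_gypsum board = ΣR − ΣR_known = 0.05884 − 0.02350 = 0.03534 K/W
L/(kA) = 0.03534 ⇒ k = 0.105/(0.03534·15.5) = 0.192 W/m·K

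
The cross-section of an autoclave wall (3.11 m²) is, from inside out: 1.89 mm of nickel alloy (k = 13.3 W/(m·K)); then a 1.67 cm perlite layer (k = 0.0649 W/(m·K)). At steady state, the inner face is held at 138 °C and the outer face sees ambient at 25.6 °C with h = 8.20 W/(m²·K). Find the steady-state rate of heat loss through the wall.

Q = 921 W

Resistance network (inner→outer):
  R_nickel alloy = L/(kA) = 0.00189/(13.3·3.11) = 4.569×10^-5 K/W
  R_perlite = L/(kA) = 0.0167/(0.0649·3.11) = 0.08274 K/W
  R_conv,out = 1/(hA) = 1/(8.20·3.11) = 0.03921 K/W
ΣR = 4.569×10^-5 + 0.08274 + 0.03921 = 0.1220 K/W
Q = ΔT/ΣR = (138 °C − 25.6 °C)/0.1220 = 921 W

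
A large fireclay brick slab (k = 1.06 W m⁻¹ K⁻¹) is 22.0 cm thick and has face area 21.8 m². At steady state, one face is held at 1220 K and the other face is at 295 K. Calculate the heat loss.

Q = kA·ΔT/L = 1.06 × 21.8 × |1220 K − 295 K| / 0.220 = 97200 W

Q = 97200 W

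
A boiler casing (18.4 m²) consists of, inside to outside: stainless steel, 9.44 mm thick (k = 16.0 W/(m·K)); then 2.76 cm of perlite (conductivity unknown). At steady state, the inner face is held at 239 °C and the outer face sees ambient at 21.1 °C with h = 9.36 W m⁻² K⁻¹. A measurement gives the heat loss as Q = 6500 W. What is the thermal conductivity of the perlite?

ΣR = ΔT/Q = |239 − 21.1|/6500 = 0.03352 K/W
Known resistances:
  R_stainless steel = L/(kA) = 0.00944/(16.0·18.4) = 3.207×10^-5 K/W
  R_conv,out = 1/(hA) = 1/(9.36·18.4) = 0.005806 K/W
R_perlite = ΣR − ΣR_known = 0.03352 − 0.005838 = 0.02768 K/W
L/(kA) = 0.02768 ⇒ k = 0.0276/(0.02768·18.4) = 0.0542 W/m·K

k = 0.0542 W/m·K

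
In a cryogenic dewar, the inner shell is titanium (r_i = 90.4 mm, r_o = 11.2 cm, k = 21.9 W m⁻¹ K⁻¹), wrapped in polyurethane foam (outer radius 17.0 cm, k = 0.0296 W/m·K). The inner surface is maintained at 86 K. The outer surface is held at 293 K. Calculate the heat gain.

Q = 25.3 W

Treat each layer as a resistance in series:
  R_titanium = (1/0.0904 − 1/0.112)/(4πk) = 2.133/(4π·21.9) = 0.007752 K/W
  R_polyurethane foam = (1/0.112 − 1/0.170)/(4πk) = 3.046/(4π·0.0296) = 8.190 K/W
ΣR = 0.007752 + 8.190 = 8.198 K/W
Q = ΔT/ΣR = (86 K − 293 K)/8.198 = -25.3 W
(Negative Q ⇒ heat flows inward; heat gain = 25.3 W.)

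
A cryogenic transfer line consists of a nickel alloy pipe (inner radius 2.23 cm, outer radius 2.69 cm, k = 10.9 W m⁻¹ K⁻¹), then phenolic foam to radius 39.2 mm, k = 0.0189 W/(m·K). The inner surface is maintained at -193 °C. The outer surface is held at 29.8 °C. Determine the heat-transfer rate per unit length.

Q' = 70.2 W/m

Resistance network (inner→outer):
  R'_nickel alloy = ln(0.0269/0.0223)/(2πk) = 0.1875/(2π·10.9) = 0.002738 m·K/W
  R'_phenolic foam = ln(0.0392/0.0269)/(2πk) = 0.3766/(2π·0.0189) = 3.171 m·K/W
ΣR = 0.002738 + 3.171 = 3.174 m·K/W
Q' = ΔT/ΣR = (-193 °C − 29.8 °C)/3.174 = -70.2 W/m
(Negative Q' ⇒ heat flows inward; heat gain = 70.2 W/m.)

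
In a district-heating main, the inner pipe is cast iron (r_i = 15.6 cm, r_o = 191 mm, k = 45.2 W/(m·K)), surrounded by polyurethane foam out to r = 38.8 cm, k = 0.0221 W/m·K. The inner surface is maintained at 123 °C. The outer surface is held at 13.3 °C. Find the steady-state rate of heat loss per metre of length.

Resistance network (inner→outer):
  R'_cast iron = ln(0.191/0.156)/(2πk) = 0.2024/(2π·45.2) = 7.127×10^-4 m·K/W
  R'_polyurethane foam = ln(0.388/0.191)/(2πk) = 0.7087/(2π·0.0221) = 5.104 m·K/W
ΣR = 7.127×10^-4 + 5.104 = 5.105 m·K/W
Q' = ΔT/ΣR = (123 °C − 13.3 °C)/5.105 = 21.5 W/m

Q' = 21.5 W/m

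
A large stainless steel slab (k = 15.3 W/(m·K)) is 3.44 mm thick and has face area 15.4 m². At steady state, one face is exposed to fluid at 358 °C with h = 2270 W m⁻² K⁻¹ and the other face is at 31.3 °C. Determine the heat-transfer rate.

Resistance network (inner→outer):
  R_conv,in = 1/(hA) = 1/(2270·15.4) = 2.861×10^-5 K/W
  R_stainless steel = L/(kA) = 0.00344/(15.3·15.4) = 1.460×10^-5 K/W
ΣR = 2.861×10^-5 + 1.460×10^-5 = 4.321×10^-5 K/W
Q = ΔT/ΣR = (358 °C − 31.3 °C)/4.321×10^-5 = 7.56×10^6 W

Q = 7560 kW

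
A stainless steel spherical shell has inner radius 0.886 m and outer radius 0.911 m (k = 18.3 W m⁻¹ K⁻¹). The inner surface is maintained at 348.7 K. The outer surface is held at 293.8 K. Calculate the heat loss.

Q = 4πk·ΔT/(1/r₁ − 1/r₂) = 4π × 18.3 × 54.9 / (1/0.886 − 1/0.911) = 4.08×10^5 W

Q = 4.08×10^5 W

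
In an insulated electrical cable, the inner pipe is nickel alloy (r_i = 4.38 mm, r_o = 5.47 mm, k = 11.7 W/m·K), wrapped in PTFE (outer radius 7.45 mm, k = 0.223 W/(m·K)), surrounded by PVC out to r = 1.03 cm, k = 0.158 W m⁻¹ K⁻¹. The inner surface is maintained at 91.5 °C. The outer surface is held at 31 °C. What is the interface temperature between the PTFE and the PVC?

T = 66.9 °C

Treat each layer as a resistance in series:
  R'_nickel alloy = ln(0.00547/0.00438)/(2πk) = 0.2222/(2π·11.7) = 0.003023 m·K/W
  R'_PTFE = ln(0.00745/0.00547)/(2πk) = 0.3089/(2π·0.223) = 0.2205 m·K/W
  R'_PVC = ln(0.0103/0.00745)/(2πk) = 0.3239/(2π·0.158) = 0.3263 m·K/W
ΣR = 0.003023 + 0.2205 + 0.3263 = 0.5498 m·K/W
Q' = ΔT/ΣR = (91.5 °C − 31 °C)/0.5498 = 110.0 W/m
From the inner boundary to the PTFE/PVC interface, ΣR_partial = 0.2235 m·K/W.
T_interface = T_in − Q'·ΣR_partial = 91.5 °C − (110.0)(0.2235) = 66.9 °C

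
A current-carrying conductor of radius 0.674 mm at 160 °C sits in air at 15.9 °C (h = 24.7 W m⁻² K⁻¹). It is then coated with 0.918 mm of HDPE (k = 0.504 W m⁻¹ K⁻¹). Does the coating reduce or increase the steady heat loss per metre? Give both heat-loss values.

increases: 15.1 → 33.4 W/m

Critical radius for a cylinder: r_cr = k/h = 0.0204 m = 2.04 cm.
Outer radius after coating: r₂ = 6.74×10^-4 + 9.18×10^-4 = 0.001592 m.
Since r₁ < r_cr and r₂ ≤ r_cr, the coating moves toward the maximum at r_cr — heat loss rises.
Bare: R = 1/(2πr₁h) = 9.560 m·K/W; Q = 144.1/9.560 = 15.1 W/m.
Coated: R = R_cond + R_conv = 4.319 m·K/W; Q = 144.1/4.319 = 33.4 W/m.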